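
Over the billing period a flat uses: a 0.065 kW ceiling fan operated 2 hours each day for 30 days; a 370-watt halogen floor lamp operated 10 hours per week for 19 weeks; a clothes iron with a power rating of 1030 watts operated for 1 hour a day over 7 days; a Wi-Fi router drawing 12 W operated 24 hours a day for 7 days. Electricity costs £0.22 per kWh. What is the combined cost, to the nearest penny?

ceiling fan: Runtime = 2 h/day × 30 days = 60 h
ceiling fan: 0.065 kW × 60 h = 3.9 kWh
halogen floor lamp: Runtime = 10 h/week × 19 weeks = 190 h
halogen floor lamp: 0.37 kW × 190 h = 70.3 kWh
clothes iron: Runtime = 1 h/day × 7 days = 7 h
clothes iron: 1.03 kW × 7 h = 7.21 kWh
Wi-Fi router: Runtime = 24 h × 7 = 168 h
Wi-Fi router: 0.012 kW × 168 h = 2.016 kWh
Total energy = 83.426 kWh
Cost = 83.426 × £0.22 = £18.35

£18.35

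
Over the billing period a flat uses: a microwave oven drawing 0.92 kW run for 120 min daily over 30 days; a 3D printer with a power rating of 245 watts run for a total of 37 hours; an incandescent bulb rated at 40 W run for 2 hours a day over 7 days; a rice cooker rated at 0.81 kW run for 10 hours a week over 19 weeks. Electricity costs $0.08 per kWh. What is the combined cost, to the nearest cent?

$17.50

microwave oven: Runtime = 120 min × 30 = 3600 min = 60 h
microwave oven: 0.92 kW × 60 h = 55.2 kWh
3D printer: 0.245 kW × 37 h = 9.065 kWh
incandescent bulb: Runtime = 2 h/day × 7 days = 14 h
incandescent bulb: 0.04 kW × 14 h = 0.56 kWh
rice cooker: Runtime = 10 h/week × 19 weeks = 190 h
rice cooker: 0.81 kW × 190 h = 153.9 kWh
Total energy = 218.725 kWh
Cost = 218.725 × $0.08 = $17.50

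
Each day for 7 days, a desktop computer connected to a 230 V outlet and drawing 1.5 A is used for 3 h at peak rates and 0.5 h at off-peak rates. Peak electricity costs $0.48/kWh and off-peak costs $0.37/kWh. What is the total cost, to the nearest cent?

$3.92

Power = 1.5 A × 230 V = 345 W = 0.345 kW
Peak energy = 0.345 kW × 3 h × 7 = 7.245 kWh
Off-peak energy = 0.345 kW × 0.5 h × 7 = 1.2075 kWh
Cost = 7.245 × $0.48 + 1.2075 × $0.37 = $3.4776 + $0.446775 = $3.92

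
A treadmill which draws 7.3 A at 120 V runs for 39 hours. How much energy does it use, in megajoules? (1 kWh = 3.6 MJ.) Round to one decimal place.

123.0 MJ

Power = 7.3 A × 120 V = 876 W = 0.876 kW
Energy = 0.876 kW × 39 h = 34.164 kWh
= 34.164 × 3.6 MJ = 123.0 MJ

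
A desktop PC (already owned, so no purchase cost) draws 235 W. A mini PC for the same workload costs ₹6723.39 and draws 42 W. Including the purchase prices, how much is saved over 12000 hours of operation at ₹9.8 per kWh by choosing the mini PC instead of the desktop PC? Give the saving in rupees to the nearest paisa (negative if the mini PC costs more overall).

₹15973.41

desktop PC: ₹0.00 + (235/1000) kW × 12000 h × ₹9.8 = ₹0.00 + ₹27636 = ₹27636
mini PC: ₹6723.39 + (42/1000) kW × 12000 h × ₹9.8 = ₹6723.39 + ₹4939.2 = ₹11662.59
Saving = ₹27636 − ₹11662.59 = ₹15973.41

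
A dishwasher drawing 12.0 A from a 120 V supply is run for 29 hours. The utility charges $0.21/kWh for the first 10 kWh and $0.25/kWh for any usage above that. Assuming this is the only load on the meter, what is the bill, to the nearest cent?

Power = 12.0 A × 120 V = 1440 W = 1.44 kW
Energy = 1.44 kW × 29 h = 41.76 kWh
Tier 1 (0–10 kWh): 10 × $0.21 = $2.1
Above 10 kWh: 31.76 × $0.25 = $7.94
Bill = $10.04

$10.04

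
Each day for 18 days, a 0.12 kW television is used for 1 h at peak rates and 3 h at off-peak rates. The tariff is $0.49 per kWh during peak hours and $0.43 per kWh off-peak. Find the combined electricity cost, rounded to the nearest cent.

$3.84

Peak energy = 0.12 kW × 1 h × 18 = 2.16 kWh
Off-peak energy = 0.12 kW × 3 h × 18 = 6.48 kWh
Cost = 2.16 × $0.49 + 6.48 × $0.43 = $1.0584 + $2.7864 = $3.84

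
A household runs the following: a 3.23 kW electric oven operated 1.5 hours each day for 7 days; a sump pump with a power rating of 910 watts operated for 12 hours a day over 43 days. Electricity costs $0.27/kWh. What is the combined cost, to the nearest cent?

$135.94

electric oven: Runtime = 1.5 h/day × 7 days = 10.5 h
electric oven: 3.23 kW × 10.5 h = 33.915 kWh
sump pump: Runtime = 12 h/day × 43 days = 516 h
sump pump: 0.91 kW × 516 h = 469.56 kWh
Total energy = 503.475 kWh
Cost = 503.475 × $0.27 = $135.94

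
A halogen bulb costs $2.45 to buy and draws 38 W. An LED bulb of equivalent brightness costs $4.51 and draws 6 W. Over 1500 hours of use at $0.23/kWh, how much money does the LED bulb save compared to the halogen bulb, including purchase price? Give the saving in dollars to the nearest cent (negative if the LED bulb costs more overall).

$8.98

halogen bulb: $2.45 + (38/1000) kW × 1500 h × $0.23 = $2.45 + $13.11 = $15.56
LED bulb: $4.51 + (6/1000) kW × 1500 h × $0.23 = $4.51 + $2.07 = $6.58
Saving = $15.56 − $6.58 = $8.98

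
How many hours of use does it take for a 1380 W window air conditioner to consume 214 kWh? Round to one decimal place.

155.1 h

Hours = 214 kWh ÷ 1.38 kW = 155.1 h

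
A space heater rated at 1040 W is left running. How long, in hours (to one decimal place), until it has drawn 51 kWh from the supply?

Hours = 51 kWh ÷ 1.04 kW = 49.0 h

49.0 h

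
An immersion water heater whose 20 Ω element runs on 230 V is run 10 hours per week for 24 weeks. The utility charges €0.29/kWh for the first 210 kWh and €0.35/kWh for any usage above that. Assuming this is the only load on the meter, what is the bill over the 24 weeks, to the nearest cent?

Power = V²/R = 230²/20 = 2645 W = 2.645 kW
Runtime = 10 h/week × 24 weeks = 240 h
Energy = 2.645 kW × 240 h = 634.8 kWh
Tier 1 (0–210 kWh): 210 × €0.29 = €60.9
Above 210 kWh: 424.8 × €0.35 = €148.68
Bill = €209.58

€209.58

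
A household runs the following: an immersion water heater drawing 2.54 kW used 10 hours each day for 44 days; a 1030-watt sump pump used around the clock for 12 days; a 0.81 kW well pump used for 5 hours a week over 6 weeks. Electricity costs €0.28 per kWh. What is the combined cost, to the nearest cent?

€402.79

immersion water heater: Runtime = 10 h/day × 44 days = 440 h
immersion water heater: 2.54 kW × 440 h = 1117.6 kWh
sump pump: Runtime = 24 h × 12 = 288 h
sump pump: 1.03 kW × 288 h = 296.64 kWh
well pump: Runtime = 5 h/week × 6 weeks = 30 h
well pump: 0.81 kW × 30 h = 24.3 kWh
Total energy = 1438.54 kWh
Cost = 1438.54 × €0.28 = €402.79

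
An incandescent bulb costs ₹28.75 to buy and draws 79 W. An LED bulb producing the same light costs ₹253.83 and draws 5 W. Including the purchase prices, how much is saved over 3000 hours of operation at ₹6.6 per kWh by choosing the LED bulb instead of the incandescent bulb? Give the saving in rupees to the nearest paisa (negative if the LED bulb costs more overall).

incandescent bulb: ₹28.75 + (79/1000) kW × 3000 h × ₹6.6 = ₹28.75 + ₹1564.2 = ₹1592.95
LED bulb: ₹253.83 + (5/1000) kW × 3000 h × ₹6.6 = ₹253.83 + ₹99 = ₹352.83
Saving = ₹1592.95 − ₹352.83 = ₹1240.12

₹1240.12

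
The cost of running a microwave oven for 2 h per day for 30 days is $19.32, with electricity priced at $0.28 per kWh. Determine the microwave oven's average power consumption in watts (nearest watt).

Energy = $19.32 ÷ $0.28/kWh = 69 kWh
Runtime = 2 h/day × 30 days = 60 h
Power = 69 kWh ÷ 60 h = 1.15 kW = 1150 W

1150 W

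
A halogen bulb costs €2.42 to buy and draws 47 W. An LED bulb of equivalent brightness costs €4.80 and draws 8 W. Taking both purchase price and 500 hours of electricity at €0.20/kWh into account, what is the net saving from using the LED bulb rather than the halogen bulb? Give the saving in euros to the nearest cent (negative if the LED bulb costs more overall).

halogen bulb: €2.42 + (47/1000) kW × 500 h × €0.20 = €2.42 + €4.7 = €7.12
LED bulb: €4.80 + (8/1000) kW × 500 h × €0.20 = €4.80 + €0.8 = €5.6
Saving = €7.12 − €5.6 = €1.52

€1.52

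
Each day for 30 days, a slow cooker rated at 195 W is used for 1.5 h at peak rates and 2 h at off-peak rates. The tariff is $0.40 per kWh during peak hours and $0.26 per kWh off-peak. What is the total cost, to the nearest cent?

$6.55

Peak energy = 0.195 kW × 1.5 h × 30 = 8.775 kWh
Off-peak energy = 0.195 kW × 2 h × 30 = 11.7 kWh
Cost = 8.775 × $0.40 + 11.7 × $0.26 = $3.51 + $3.042 = $6.55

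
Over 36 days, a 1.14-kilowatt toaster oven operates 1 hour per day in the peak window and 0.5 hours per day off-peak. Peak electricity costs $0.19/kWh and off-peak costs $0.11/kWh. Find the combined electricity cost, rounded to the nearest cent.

Peak energy = 1.14 kW × 1 h × 36 = 41.04 kWh
Off-peak energy = 1.14 kW × 0.5 h × 36 = 20.52 kWh
Cost = 41.04 × $0.19 + 20.52 × $0.11 = $7.7976 + $2.2572 = $10.05

$10.05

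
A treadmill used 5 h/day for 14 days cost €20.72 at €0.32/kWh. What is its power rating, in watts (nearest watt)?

Energy = €20.72 ÷ €0.32/kWh = 64.75 kWh
Runtime = 5 h/day × 14 days = 70 h
Power = 64.75 kWh ÷ 70 h = 0.925 kW = 925 W

925 W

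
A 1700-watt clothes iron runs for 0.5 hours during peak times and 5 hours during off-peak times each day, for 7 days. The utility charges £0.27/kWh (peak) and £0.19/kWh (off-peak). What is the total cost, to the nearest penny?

£12.91

Peak energy = 1.7 kW × 0.5 h × 7 = 5.95 kWh
Off-peak energy = 1.7 kW × 5 h × 7 = 59.5 kWh
Cost = 5.95 × £0.27 + 59.5 × £0.19 = £1.6065 + £11.305 = £12.91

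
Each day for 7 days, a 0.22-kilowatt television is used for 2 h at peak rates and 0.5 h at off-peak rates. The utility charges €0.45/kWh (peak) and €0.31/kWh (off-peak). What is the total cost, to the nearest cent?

€1.62

Peak energy = 0.22 kW × 2 h × 7 = 3.08 kWh
Off-peak energy = 0.22 kW × 0.5 h × 7 = 0.77 kWh
Cost = 3.08 × €0.45 + 0.77 × €0.31 = €1.386 + €0.2387 = €1.62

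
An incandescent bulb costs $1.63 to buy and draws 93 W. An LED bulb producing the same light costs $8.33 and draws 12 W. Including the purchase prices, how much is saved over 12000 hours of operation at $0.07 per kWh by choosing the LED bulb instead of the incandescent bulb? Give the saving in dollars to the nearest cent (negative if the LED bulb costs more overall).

incandescent bulb: $1.63 + (93/1000) kW × 12000 h × $0.07 = $1.63 + $78.12 = $79.75
LED bulb: $8.33 + (12/1000) kW × 12000 h × $0.07 = $8.33 + $10.08 = $18.41
Saving = $79.75 − $18.41 = $61.34

$61.34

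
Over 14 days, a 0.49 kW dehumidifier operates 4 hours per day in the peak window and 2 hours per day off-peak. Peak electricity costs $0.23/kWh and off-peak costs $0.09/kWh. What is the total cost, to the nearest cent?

Peak energy = 0.49 kW × 4 h × 14 = 27.44 kWh
Off-peak energy = 0.49 kW × 2 h × 14 = 13.72 kWh
Cost = 27.44 × $0.23 + 13.72 × $0.09 = $6.3112 + $1.2348 = $7.55

$7.55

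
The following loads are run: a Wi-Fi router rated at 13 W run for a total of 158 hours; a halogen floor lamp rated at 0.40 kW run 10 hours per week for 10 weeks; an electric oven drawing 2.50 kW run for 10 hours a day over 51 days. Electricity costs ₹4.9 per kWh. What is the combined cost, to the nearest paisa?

Wi-Fi router: 0.013 kW × 158 h = 2.054 kWh
halogen floor lamp: Runtime = 10 h/week × 10 weeks = 100 h
halogen floor lamp: 0.4 kW × 100 h = 40 kWh
electric oven: Runtime = 10 h/day × 51 days = 510 h
electric oven: 2.5 kW × 510 h = 1275 kWh
Total energy = 1317.054 kWh
Cost = 1317.054 × ₹4.9 = ₹6453.56

₹6453.56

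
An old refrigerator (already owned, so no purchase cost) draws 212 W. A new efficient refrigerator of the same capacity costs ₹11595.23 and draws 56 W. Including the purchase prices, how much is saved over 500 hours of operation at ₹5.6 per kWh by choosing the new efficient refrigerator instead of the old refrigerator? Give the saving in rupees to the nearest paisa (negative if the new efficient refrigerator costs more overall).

-₹11158.43

old refrigerator: ₹0.00 + (212/1000) kW × 500 h × ₹5.6 = ₹0.00 + ₹593.6 = ₹593.6
new efficient refrigerator: ₹11595.23 + (56/1000) kW × 500 h × ₹5.6 = ₹11595.23 + ₹156.8 = ₹11752.03
Saving = ₹593.6 − ₹11752.03 = −₹11158.43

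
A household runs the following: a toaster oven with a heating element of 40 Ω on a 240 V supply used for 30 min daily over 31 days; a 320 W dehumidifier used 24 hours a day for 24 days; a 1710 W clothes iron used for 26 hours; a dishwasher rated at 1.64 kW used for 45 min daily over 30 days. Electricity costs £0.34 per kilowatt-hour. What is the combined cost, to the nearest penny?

£97.92

toaster oven: Power = V²/R = 240²/40 = 1440 W = 1.44 kW
toaster oven: Runtime = 30 min × 31 = 930 min = 15.5 h
toaster oven: 1.44 kW × 15.5 h = 22.32 kWh
dehumidifier: Runtime = 24 h × 24 = 576 h
dehumidifier: 0.32 kW × 576 h = 184.32 kWh
clothes iron: 1.71 kW × 26 h = 44.46 kWh
dishwasher: Runtime = 45 min × 30 = 1350 min = 22.5 h
dishwasher: 1.64 kW × 22.5 h = 36.9 kWh
Total energy = 288 kWh
Cost = 288 × £0.34 = £97.92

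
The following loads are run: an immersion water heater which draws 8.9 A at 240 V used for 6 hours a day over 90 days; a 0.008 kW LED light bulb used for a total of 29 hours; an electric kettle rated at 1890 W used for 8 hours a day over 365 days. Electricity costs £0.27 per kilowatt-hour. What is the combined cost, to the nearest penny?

immersion water heater: Power = 8.9 A × 240 V = 2136 W = 2.136 kW
immersion water heater: Runtime = 6 h/day × 90 days = 540 h
immersion water heater: 2.136 kW × 540 h = 1153.44 kWh
LED light bulb: 0.008 kW × 29 h = 0.232 kWh
electric kettle: Runtime = 8 h/day × 365 days = 2920 h
electric kettle: 1.89 kW × 2920 h = 5518.8 kWh
Total energy = 6672.472 kWh
Cost = 6672.472 × £0.27 = £1801.57

£1801.57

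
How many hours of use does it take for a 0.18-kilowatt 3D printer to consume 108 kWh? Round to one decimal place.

Hours = 108 kWh ÷ 0.18 kW = 600.0 h

600.0 h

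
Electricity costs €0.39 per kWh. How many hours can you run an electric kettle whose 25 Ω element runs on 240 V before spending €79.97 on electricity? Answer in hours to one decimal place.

89.0 h

Power = V²/R = 240²/25 = 2304 W = 2.304 kW
Energy available = €79.97 ÷ €0.39/kWh = 205.0513 kWh
Hours = 205.0513 kWh ÷ 2.304 kW = 89.0 h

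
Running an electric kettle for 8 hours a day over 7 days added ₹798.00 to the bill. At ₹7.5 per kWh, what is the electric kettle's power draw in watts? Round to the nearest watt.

Energy = ₹798.00 ÷ ₹7.5/kWh = 106.4 kWh
Runtime = 8 h/day × 7 days = 56 h
Power = 106.4 kWh ÷ 56 h = 1.9 kW = 1900 W

1900 W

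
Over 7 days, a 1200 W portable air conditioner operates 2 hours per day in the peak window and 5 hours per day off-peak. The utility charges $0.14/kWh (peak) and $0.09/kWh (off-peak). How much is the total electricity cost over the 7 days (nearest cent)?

Peak energy = 1.2 kW × 2 h × 7 = 16.8 kWh
Off-peak energy = 1.2 kW × 5 h × 7 = 42 kWh
Cost = 16.8 × $0.14 + 42 × $0.09 = $2.352 + $3.78 = $6.13

$6.13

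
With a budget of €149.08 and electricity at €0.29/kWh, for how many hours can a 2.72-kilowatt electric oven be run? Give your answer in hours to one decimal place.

Energy available = €149.08 ÷ €0.29/kWh = 514.069 kWh
Hours = 514.069 kWh ÷ 2.72 kW = 189.0 h

189.0 h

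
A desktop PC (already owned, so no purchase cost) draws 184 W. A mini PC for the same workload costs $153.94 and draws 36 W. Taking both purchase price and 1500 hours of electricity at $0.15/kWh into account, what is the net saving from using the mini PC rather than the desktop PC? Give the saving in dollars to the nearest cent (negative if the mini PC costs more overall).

desktop PC: $0.00 + (184/1000) kW × 1500 h × $0.15 = $0.00 + $41.4 = $41.4
mini PC: $153.94 + (36/1000) kW × 1500 h × $0.15 = $153.94 + $8.1 = $162.04
Saving = $41.4 − $162.04 = −$120.64

-$120.64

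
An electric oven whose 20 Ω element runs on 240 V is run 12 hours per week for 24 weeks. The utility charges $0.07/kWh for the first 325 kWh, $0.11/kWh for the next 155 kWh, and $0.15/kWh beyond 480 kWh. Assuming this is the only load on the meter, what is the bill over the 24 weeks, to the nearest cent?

$92.22

Power = V²/R = 240²/20 = 2880 W = 2.88 kW
Runtime = 12 h/week × 24 weeks = 288 h
Energy = 2.88 kW × 288 h = 829.44 kWh
Tier 1 (0–325 kWh): 325 × $0.07 = $22.75
Tier 2 (325–480 kWh): 155 × $0.11 = $17.05
Above 480 kWh: 349.44 × $0.15 = $52.416
Bill = $92.22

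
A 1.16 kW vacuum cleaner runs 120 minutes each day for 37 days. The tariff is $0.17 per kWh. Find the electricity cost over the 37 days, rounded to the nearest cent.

$14.59

Runtime = 120 min × 37 = 4440 min = 74 h
Energy = 1.16 kW × 74 h = 85.84 kWh
Cost = 85.84 kWh × $0.17/kWh = $14.59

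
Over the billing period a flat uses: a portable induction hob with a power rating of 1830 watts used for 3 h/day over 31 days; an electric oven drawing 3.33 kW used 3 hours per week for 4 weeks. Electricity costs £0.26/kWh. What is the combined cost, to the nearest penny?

£54.64

portable induction hob: Runtime = 3 h/day × 31 days = 93 h
portable induction hob: 1.83 kW × 93 h = 170.19 kWh
electric oven: Runtime = 3 h/week × 4 weeks = 12 h
electric oven: 3.33 kW × 12 h = 39.96 kWh
Total energy = 210.15 kWh
Cost = 210.15 × £0.26 = £54.64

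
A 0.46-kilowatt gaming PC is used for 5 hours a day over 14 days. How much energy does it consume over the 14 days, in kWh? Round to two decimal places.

Runtime = 5 h/day × 14 days = 70 h
Energy = 0.46 kW × 70 h = 32.2 kWh

32.20 kWh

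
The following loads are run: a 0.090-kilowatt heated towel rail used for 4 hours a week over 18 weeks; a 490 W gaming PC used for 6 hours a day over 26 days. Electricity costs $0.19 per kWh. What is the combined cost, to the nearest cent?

heated towel rail: Runtime = 4 h/week × 18 weeks = 72 h
heated towel rail: 0.09 kW × 72 h = 6.48 kWh
gaming PC: Runtime = 6 h/day × 26 days = 156 h
gaming PC: 0.49 kW × 156 h = 76.44 kWh
Total energy = 82.92 kWh
Cost = 82.92 × $0.19 = $15.75

$15.75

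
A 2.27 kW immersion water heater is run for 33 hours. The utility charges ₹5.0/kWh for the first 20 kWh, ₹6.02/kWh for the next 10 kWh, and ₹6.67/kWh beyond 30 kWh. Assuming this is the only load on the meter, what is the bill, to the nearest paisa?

₹459.75

Energy = 2.27 kW × 33 h = 74.91 kWh
Tier 1 (0–20 kWh): 20 × ₹5.0 = ₹100
Tier 2 (20–30 kWh): 10 × ₹6.02 = ₹60.2
Above 30 kWh: 44.91 × ₹6.67 = ₹299.5497
Bill = ₹459.75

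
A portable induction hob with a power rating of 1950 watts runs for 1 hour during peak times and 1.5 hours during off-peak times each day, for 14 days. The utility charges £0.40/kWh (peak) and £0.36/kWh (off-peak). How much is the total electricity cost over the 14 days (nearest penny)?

Peak energy = 1.95 kW × 1 h × 14 = 27.3 kWh
Off-peak energy = 1.95 kW × 1.5 h × 14 = 40.95 kWh
Cost = 27.3 × £0.40 + 40.95 × £0.36 = £10.92 + £14.742 = £25.66

£25.66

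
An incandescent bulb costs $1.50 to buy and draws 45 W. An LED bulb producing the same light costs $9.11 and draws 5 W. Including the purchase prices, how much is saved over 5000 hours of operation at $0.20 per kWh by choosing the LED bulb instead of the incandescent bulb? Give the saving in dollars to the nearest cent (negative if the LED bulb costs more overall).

incandescent bulb: $1.50 + (45/1000) kW × 5000 h × $0.20 = $1.50 + $45 = $46.5
LED bulb: $9.11 + (5/1000) kW × 5000 h × $0.20 = $9.11 + $5 = $14.11
Saving = $46.5 − $14.11 = $32.39

$32.39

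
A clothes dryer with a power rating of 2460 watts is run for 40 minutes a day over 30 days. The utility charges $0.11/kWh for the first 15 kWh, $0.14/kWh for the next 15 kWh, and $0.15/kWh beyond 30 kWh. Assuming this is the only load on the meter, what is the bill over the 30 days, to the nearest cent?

$6.63

Runtime = 40 min × 30 = 1200 min = 20 h
Energy = 2.46 kW × 20 h = 49.2 kWh
Tier 1 (0–15 kWh): 15 × $0.11 = $1.65
Tier 2 (15–30 kWh): 15 × $0.14 = $2.1
Above 30 kWh: 19.2 × $0.15 = $2.88
Bill = $6.63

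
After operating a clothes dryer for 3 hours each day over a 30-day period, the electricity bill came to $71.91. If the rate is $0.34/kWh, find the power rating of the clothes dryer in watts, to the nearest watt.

2350 W

Energy = $71.91 ÷ $0.34/kWh = 211.5 kWh
Runtime = 3 h/day × 30 days = 90 h
Power = 211.5 kWh ÷ 90 h = 2.35 kW = 2350 W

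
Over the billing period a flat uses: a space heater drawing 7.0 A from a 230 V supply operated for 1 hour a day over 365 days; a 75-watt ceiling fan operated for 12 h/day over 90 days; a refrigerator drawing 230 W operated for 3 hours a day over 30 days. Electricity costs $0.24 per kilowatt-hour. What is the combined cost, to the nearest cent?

space heater: Power = 7.0 A × 230 V = 1610 W = 1.61 kW
space heater: Runtime = 1 h/day × 365 days = 365 h
space heater: 1.61 kW × 365 h = 587.65 kWh
ceiling fan: Runtime = 12 h/day × 90 days = 1080 h
ceiling fan: 0.075 kW × 1080 h = 81 kWh
refrigerator: Runtime = 3 h/day × 30 days = 90 h
refrigerator: 0.23 kW × 90 h = 20.7 kWh
Total energy = 689.35 kWh
Cost = 689.35 × $0.24 = $165.44

$165.44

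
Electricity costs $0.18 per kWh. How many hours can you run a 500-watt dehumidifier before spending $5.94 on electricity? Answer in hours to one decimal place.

66.0 h

Energy available = $5.94 ÷ $0.18/kWh = 33 kWh
Hours = 33 kWh ÷ 0.5 kW = 66.0 h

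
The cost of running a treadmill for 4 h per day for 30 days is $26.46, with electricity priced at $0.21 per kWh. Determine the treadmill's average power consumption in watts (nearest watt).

Energy = $26.46 ÷ $0.21/kWh = 126 kWh
Runtime = 4 h/day × 30 days = 120 h
Power = 126 kWh ÷ 120 h = 1.05 kW = 1050 W

1050 W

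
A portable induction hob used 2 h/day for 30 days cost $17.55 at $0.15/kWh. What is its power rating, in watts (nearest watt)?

Energy = $17.55 ÷ $0.15/kWh = 117 kWh
Runtime = 2 h/day × 30 days = 60 h
Power = 117 kWh ÷ 60 h = 1.95 kW = 1950 W

1950 W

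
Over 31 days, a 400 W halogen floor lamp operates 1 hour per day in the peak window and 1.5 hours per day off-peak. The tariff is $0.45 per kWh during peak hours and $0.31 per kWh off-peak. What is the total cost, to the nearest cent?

$11.35

Peak energy = 0.4 kW × 1 h × 31 = 12.4 kWh
Off-peak energy = 0.4 kW × 1.5 h × 31 = 18.6 kWh
Cost = 12.4 × $0.45 + 18.6 × $0.31 = $5.58 + $5.766 = $11.35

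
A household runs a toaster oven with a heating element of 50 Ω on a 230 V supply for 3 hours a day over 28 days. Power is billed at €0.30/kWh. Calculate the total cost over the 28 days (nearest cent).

Power = V²/R = 230²/50 = 1058 W = 1.058 kW
Runtime = 3 h/day × 28 days = 84 h
Energy = 1.058 kW × 84 h = 88.872 kWh
Cost = 88.872 kWh × €0.30/kWh = €26.66

€26.66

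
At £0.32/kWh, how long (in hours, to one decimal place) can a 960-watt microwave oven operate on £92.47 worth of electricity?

Energy available = £92.47 ÷ £0.32/kWh = 288.9688 kWh
Hours = 288.9688 kWh ÷ 0.96 kW = 301.0 h

301.0 h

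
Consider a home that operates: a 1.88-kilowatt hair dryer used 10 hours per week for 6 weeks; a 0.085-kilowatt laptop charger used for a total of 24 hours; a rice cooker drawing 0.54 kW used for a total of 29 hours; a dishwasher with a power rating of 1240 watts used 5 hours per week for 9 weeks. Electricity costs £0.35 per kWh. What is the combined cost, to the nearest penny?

hair dryer: Runtime = 10 h/week × 6 weeks = 60 h
hair dryer: 1.88 kW × 60 h = 112.8 kWh
laptop charger: 0.085 kW × 24 h = 2.04 kWh
rice cooker: 0.54 kW × 29 h = 15.66 kWh
dishwasher: Runtime = 5 h/week × 9 weeks = 45 h
dishwasher: 1.24 kW × 45 h = 55.8 kWh
Total energy = 186.3 kWh
Cost = 186.3 × £0.35 = £65.21

£65.21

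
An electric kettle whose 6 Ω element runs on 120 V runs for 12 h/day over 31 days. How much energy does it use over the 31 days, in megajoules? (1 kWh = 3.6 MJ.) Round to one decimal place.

Power = V²/R = 120²/6 = 2400 W = 2.4 kW
Runtime = 12 h/day × 31 days = 372 h
Energy = 2.4 kW × 372 h = 892.8 kWh
= 892.8 × 3.6 MJ = 3214.1 MJ

3214.1 MJ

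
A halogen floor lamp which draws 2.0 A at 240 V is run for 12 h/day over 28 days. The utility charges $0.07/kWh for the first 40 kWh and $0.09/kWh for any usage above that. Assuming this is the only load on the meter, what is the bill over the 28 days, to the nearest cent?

Power = 2.0 A × 240 V = 480 W = 0.48 kW
Runtime = 12 h/day × 28 days = 336 h
Energy = 0.48 kW × 336 h = 161.28 kWh
Tier 1 (0–40 kWh): 40 × $0.07 = $2.8
Above 40 kWh: 121.28 × $0.09 = $10.9152
Bill = $13.72

$13.72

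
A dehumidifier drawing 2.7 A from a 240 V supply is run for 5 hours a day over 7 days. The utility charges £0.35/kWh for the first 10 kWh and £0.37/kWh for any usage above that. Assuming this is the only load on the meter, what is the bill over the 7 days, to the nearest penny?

£8.19

Power = 2.7 A × 240 V = 648 W = 0.648 kW
Runtime = 5 h/day × 7 days = 35 h
Energy = 0.648 kW × 35 h = 22.68 kWh
Tier 1 (0–10 kWh): 10 × £0.35 = £3.5
Above 10 kWh: 12.68 × £0.37 = £4.6916
Bill = £8.19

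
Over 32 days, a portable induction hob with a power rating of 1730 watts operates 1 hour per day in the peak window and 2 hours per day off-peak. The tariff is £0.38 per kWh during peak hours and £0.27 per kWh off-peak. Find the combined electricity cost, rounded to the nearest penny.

Peak energy = 1.73 kW × 1 h × 32 = 55.36 kWh
Off-peak energy = 1.73 kW × 2 h × 32 = 110.72 kWh
Cost = 55.36 × £0.38 + 110.72 × £0.27 = £21.0368 + £29.8944 = £50.93

£50.93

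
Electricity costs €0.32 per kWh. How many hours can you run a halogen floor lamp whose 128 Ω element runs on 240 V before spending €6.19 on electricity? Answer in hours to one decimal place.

Power = V²/R = 240²/128 = 450 W = 0.45 kW
Energy available = €6.19 ÷ €0.32/kWh = 19.3438 kWh
Hours = 19.3438 kWh ÷ 0.45 kW = 43.0 h

43.0 h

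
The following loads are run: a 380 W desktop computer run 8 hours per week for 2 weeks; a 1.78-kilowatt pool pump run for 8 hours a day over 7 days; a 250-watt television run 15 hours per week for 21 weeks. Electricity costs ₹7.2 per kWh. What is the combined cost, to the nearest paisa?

₹1328.47

desktop computer: Runtime = 8 h/week × 2 weeks = 16 h
desktop computer: 0.38 kW × 16 h = 6.08 kWh
pool pump: Runtime = 8 h/day × 7 days = 56 h
pool pump: 1.78 kW × 56 h = 99.68 kWh
television: Runtime = 15 h/week × 21 weeks = 315 h
television: 0.25 kW × 315 h = 78.75 kWh
Total energy = 184.51 kWh
Cost = 184.51 × ₹7.2 = ₹1328.47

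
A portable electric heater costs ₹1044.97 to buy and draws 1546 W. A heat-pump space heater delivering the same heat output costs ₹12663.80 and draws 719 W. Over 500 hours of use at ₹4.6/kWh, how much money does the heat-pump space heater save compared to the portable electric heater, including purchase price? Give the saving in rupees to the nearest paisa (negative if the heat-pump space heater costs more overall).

-₹9716.73

portable electric heater: ₹1044.97 + (1546/1000) kW × 500 h × ₹4.6 = ₹1044.97 + ₹3555.8 = ₹4600.77
heat-pump space heater: ₹12663.80 + (719/1000) kW × 500 h × ₹4.6 = ₹12663.80 + ₹1653.7 = ₹14317.5
Saving = ₹4600.77 − ₹14317.5 = −₹9716.73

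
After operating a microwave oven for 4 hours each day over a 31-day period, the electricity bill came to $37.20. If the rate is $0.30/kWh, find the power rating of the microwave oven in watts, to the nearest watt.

1000 W

Energy = $37.20 ÷ $0.30/kWh = 124 kWh
Runtime = 4 h/day × 31 days = 124 h
Power = 124 kWh ÷ 124 h = 1 kW = 1000 W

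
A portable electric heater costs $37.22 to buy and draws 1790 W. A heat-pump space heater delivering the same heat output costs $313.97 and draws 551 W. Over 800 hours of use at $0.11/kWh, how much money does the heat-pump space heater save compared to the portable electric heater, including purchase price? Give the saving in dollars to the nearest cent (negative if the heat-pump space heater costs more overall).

portable electric heater: $37.22 + (1790/1000) kW × 800 h × $0.11 = $37.22 + $157.52 = $194.74
heat-pump space heater: $313.97 + (551/1000) kW × 800 h × $0.11 = $313.97 + $48.488 = $362.458
Saving = $194.74 − $362.458 = −$167.718 → -$167.72

-$167.72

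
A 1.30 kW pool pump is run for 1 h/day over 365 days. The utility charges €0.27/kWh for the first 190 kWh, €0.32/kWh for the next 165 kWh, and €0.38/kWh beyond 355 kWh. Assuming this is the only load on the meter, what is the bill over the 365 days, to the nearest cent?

€149.51

Runtime = 1 h/day × 365 days = 365 h
Energy = 1.3 kW × 365 h = 474.5 kWh
Tier 1 (0–190 kWh): 190 × €0.27 = €51.3
Tier 2 (190–355 kWh): 165 × €0.32 = €52.8
Above 355 kWh: 119.5 × €0.38 = €45.41
Bill = €149.51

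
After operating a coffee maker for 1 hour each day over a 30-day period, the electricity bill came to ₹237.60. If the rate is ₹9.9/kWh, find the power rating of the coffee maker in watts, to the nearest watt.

800 W

Energy = ₹237.60 ÷ ₹9.9/kWh = 24 kWh
Runtime = 1 h/day × 30 days = 30 h
Power = 24 kWh ÷ 30 h = 0.8 kW = 800 W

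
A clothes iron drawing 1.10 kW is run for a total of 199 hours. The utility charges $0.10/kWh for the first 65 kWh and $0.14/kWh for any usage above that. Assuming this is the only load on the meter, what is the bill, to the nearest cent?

$28.05

Energy = 1.1 kW × 199 h = 218.9 kWh
Tier 1 (0–65 kWh): 65 × $0.10 = $6.5
Above 65 kWh: 153.9 × $0.14 = $21.546
Bill = $28.05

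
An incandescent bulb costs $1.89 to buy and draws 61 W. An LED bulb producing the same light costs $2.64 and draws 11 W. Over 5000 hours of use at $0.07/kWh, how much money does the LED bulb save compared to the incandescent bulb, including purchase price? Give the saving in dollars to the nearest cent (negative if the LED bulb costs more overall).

$16.75

incandescent bulb: $1.89 + (61/1000) kW × 5000 h × $0.07 = $1.89 + $21.35 = $23.24
LED bulb: $2.64 + (11/1000) kW × 5000 h × $0.07 = $2.64 + $3.85 = $6.49
Saving = $23.24 − $6.49 = $16.75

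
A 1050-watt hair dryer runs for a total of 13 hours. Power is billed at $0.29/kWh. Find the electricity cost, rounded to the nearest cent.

Energy = 1.05 kW × 13 h = 13.65 kWh
Cost = 13.65 kWh × $0.29/kWh = $3.96

$3.96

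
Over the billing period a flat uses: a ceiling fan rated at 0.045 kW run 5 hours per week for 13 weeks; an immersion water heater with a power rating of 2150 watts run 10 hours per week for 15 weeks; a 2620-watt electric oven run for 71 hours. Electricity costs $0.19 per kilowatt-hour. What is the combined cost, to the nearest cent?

$97.17

ceiling fan: Runtime = 5 h/week × 13 weeks = 65 h
ceiling fan: 0.045 kW × 65 h = 2.925 kWh
immersion water heater: Runtime = 10 h/week × 15 weeks = 150 h
immersion water heater: 2.15 kW × 150 h = 322.5 kWh
electric oven: 2.62 kW × 71 h = 186.02 kWh
Total energy = 511.445 kWh
Cost = 511.445 × $0.19 = $97.17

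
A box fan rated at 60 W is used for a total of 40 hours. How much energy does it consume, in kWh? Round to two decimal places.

Energy = 0.06 kW × 40 h = 2.4 kWh

2.40 kWh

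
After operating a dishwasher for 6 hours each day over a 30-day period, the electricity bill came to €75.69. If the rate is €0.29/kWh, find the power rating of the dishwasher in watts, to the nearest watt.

1450 W

Energy = €75.69 ÷ €0.29/kWh = 261 kWh
Runtime = 6 h/day × 30 days = 180 h
Power = 261 kWh ÷ 180 h = 1.45 kW = 1450 W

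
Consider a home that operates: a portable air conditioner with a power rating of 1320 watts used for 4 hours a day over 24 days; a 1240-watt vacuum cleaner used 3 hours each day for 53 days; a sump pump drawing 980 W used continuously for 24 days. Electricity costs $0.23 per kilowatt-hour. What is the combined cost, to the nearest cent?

portable air conditioner: Runtime = 4 h/day × 24 days = 96 h
portable air conditioner: 1.32 kW × 96 h = 126.72 kWh
vacuum cleaner: Runtime = 3 h/day × 53 days = 159 h
vacuum cleaner: 1.24 kW × 159 h = 197.16 kWh
sump pump: Runtime = 24 h × 24 = 576 h
sump pump: 0.98 kW × 576 h = 564.48 kWh
Total energy = 888.36 kWh
Cost = 888.36 × $0.23 = $204.32

$204.32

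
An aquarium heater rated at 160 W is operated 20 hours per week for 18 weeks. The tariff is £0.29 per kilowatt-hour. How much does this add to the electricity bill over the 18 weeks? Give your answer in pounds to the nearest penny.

£16.70

Runtime = 20 h/week × 18 weeks = 360 h
Energy = 0.16 kW × 360 h = 57.6 kWh
Cost = 57.6 kWh × £0.29/kWh = £16.70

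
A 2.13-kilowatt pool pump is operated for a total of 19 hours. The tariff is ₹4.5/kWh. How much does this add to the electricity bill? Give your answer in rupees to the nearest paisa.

₹182.12

Energy = 2.13 kW × 19 h = 40.47 kWh
Cost = 40.47 kWh × ₹4.5/kWh = ₹182.12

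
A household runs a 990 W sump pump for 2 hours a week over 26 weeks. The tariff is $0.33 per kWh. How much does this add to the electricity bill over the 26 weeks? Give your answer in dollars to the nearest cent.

Runtime = 2 h/week × 26 weeks = 52 h
Energy = 0.99 kW × 52 h = 51.48 kWh
Cost = 51.48 kWh × $0.33/kWh = $16.99

$16.99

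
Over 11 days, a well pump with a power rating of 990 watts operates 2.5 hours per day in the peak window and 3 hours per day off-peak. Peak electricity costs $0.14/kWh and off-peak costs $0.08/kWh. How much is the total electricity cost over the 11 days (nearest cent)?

$6.43

Peak energy = 0.99 kW × 2.5 h × 11 = 27.225 kWh
Off-peak energy = 0.99 kW × 3 h × 11 = 32.67 kWh
Cost = 27.225 × $0.14 + 32.67 × $0.08 = $3.8115 + $2.6136 = $6.43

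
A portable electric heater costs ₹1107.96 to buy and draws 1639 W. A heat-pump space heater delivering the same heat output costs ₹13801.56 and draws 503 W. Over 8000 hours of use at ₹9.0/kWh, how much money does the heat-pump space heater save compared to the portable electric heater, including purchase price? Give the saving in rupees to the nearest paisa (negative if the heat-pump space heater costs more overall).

₹69098.40

portable electric heater: ₹1107.96 + (1639/1000) kW × 8000 h × ₹9.0 = ₹1107.96 + ₹118008 = ₹119115.96
heat-pump space heater: ₹13801.56 + (503/1000) kW × 8000 h × ₹9.0 = ₹13801.56 + ₹36216 = ₹50017.56
Saving = ₹119115.96 − ₹50017.56 = ₹69098.4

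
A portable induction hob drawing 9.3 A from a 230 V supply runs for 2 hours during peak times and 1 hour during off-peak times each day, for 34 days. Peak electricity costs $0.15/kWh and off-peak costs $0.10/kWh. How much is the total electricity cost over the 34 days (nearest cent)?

$29.09

Power = 9.3 A × 230 V = 2139 W = 2.139 kW
Peak energy = 2.139 kW × 2 h × 34 = 145.452 kWh
Off-peak energy = 2.139 kW × 1 h × 34 = 72.726 kWh
Cost = 145.452 × $0.15 + 72.726 × $0.10 = $21.8178 + $7.2726 = $29.09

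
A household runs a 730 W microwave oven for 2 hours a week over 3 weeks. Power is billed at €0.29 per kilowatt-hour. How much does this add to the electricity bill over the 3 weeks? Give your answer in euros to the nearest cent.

€1.27

Runtime = 2 h/week × 3 weeks = 6 h
Energy = 0.73 kW × 6 h = 4.38 kWh
Cost = 4.38 kWh × €0.29/kWh = €1.27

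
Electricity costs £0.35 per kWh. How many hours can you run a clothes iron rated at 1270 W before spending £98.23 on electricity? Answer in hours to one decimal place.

Energy available = £98.23 ÷ £0.35/kWh = 280.6571 kWh
Hours = 280.6571 kWh ÷ 1.27 kW = 221.0 h

221.0 h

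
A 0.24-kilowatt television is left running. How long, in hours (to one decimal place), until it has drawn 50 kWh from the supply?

208.3 h

Hours = 50 kWh ÷ 0.24 kW = 208.3 h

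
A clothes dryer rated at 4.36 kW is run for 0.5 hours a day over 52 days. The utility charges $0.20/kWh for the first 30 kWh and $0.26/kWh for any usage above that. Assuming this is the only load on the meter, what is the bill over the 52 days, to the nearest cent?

$27.67

Runtime = 0.5 h/day × 52 days = 26 h
Energy = 4.36 kW × 26 h = 113.36 kWh
Tier 1 (0–30 kWh): 30 × $0.20 = $6
Above 30 kWh: 83.36 × $0.26 = $21.6736
Bill = $27.67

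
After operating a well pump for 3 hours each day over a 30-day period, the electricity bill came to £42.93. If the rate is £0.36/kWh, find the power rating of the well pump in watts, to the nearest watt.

1325 W

Energy = £42.93 ÷ £0.36/kWh = 119.25 kWh
Runtime = 3 h/day × 30 days = 90 h
Power = 119.25 kWh ÷ 90 h = 1.325 kW = 1325 W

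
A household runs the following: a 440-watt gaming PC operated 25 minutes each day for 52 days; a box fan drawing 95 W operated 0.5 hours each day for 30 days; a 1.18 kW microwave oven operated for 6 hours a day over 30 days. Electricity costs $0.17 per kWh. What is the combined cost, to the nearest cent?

$37.97

gaming PC: Runtime = 25 min × 52 = 1300 min = 21.666666… h
gaming PC: 0.44 kW × 21.666666… h = 9.533333… kWh
box fan: Runtime = 0.5 h/day × 30 days = 15 h
box fan: 0.095 kW × 15 h = 1.425 kWh
microwave oven: Runtime = 6 h/day × 30 days = 180 h
microwave oven: 1.18 kW × 180 h = 212.4 kWh
Total energy = 223.358333… kWh
Cost = 223.358333… × $0.17 = $37.97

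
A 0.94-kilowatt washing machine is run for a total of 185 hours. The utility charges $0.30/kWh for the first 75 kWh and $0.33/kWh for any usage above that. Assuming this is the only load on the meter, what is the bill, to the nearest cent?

Energy = 0.94 kW × 185 h = 173.9 kWh
Tier 1 (0–75 kWh): 75 × $0.30 = $22.5
Above 75 kWh: 98.9 × $0.33 = $32.637
Bill = $55.14

$55.14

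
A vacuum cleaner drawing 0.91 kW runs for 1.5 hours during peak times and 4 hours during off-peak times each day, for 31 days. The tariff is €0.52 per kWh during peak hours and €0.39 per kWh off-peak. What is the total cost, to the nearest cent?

Peak energy = 0.91 kW × 1.5 h × 31 = 42.315 kWh
Off-peak energy = 0.91 kW × 4 h × 31 = 112.84 kWh
Cost = 42.315 × €0.52 + 112.84 × €0.39 = €22.0038 + €44.0076 = €66.01

€66.01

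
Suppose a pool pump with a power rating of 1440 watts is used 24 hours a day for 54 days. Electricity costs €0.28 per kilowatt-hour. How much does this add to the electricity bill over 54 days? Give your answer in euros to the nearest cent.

Runtime = 24 h × 54 = 1296 h
Energy = 1.44 kW × 1296 h = 1866.24 kWh
Cost = 1866.24 kWh × €0.28/kWh = €522.55

€522.55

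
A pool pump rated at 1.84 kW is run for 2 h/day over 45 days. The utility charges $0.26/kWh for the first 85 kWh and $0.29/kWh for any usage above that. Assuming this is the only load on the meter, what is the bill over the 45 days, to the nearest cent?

Runtime = 2 h/day × 45 days = 90 h
Energy = 1.84 kW × 90 h = 165.6 kWh
Tier 1 (0–85 kWh): 85 × $0.26 = $22.1
Above 85 kWh: 80.6 × $0.29 = $23.374
Bill = $45.47

$45.47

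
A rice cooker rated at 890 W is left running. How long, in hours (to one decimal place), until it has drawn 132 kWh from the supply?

148.3 h

Hours = 132 kWh ÷ 0.89 kW = 148.3 h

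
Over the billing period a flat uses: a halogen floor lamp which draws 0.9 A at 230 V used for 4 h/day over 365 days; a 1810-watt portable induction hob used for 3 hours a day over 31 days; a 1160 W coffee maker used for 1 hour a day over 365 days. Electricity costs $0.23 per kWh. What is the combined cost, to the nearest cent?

halogen floor lamp: Power = 0.9 A × 230 V = 207 W = 0.207 kW
halogen floor lamp: Runtime = 4 h/day × 365 days = 1460 h
halogen floor lamp: 0.207 kW × 1460 h = 302.22 kWh
portable induction hob: Runtime = 3 h/day × 31 days = 93 h
portable induction hob: 1.81 kW × 93 h = 168.33 kWh
coffee maker: Runtime = 1 h/day × 365 days = 365 h
coffee maker: 1.16 kW × 365 h = 423.4 kWh
Total energy = 893.95 kWh
Cost = 893.95 × $0.23 = $205.61

$205.61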